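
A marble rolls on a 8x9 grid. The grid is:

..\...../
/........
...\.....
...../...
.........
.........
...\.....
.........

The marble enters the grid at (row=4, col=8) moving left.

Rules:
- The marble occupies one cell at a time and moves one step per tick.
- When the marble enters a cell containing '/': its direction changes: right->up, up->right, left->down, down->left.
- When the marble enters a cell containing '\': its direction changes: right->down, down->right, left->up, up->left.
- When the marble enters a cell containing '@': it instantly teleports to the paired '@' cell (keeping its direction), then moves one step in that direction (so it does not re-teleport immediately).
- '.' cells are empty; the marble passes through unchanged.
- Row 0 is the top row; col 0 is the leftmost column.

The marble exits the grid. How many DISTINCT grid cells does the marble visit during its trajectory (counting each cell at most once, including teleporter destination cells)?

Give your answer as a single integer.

Step 1: enter (4,8), '.' pass, move left to (4,7)
Step 2: enter (4,7), '.' pass, move left to (4,6)
Step 3: enter (4,6), '.' pass, move left to (4,5)
Step 4: enter (4,5), '.' pass, move left to (4,4)
Step 5: enter (4,4), '.' pass, move left to (4,3)
Step 6: enter (4,3), '.' pass, move left to (4,2)
Step 7: enter (4,2), '.' pass, move left to (4,1)
Step 8: enter (4,1), '.' pass, move left to (4,0)
Step 9: enter (4,0), '.' pass, move left to (4,-1)
Step 10: at (4,-1) — EXIT via left edge, pos 4
Distinct cells visited: 9 (path length 9)

Answer: 9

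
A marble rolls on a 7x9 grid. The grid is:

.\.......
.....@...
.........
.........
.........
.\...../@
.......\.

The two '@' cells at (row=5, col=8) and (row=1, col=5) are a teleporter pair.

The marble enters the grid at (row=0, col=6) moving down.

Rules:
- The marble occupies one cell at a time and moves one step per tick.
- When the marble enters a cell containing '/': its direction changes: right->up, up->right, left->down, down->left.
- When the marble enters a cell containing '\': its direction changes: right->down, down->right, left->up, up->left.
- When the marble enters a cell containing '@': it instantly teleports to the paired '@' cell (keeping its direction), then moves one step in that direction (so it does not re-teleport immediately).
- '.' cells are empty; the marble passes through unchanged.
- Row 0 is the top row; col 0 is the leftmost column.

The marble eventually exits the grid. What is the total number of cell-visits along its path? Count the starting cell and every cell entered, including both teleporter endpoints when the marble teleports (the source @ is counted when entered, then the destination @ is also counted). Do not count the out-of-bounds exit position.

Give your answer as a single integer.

Step 1: enter (0,6), '.' pass, move down to (1,6)
Step 2: enter (1,6), '.' pass, move down to (2,6)
Step 3: enter (2,6), '.' pass, move down to (3,6)
Step 4: enter (3,6), '.' pass, move down to (4,6)
Step 5: enter (4,6), '.' pass, move down to (5,6)
Step 6: enter (5,6), '.' pass, move down to (6,6)
Step 7: enter (6,6), '.' pass, move down to (7,6)
Step 8: at (7,6) — EXIT via bottom edge, pos 6
Path length (cell visits): 7

Answer: 7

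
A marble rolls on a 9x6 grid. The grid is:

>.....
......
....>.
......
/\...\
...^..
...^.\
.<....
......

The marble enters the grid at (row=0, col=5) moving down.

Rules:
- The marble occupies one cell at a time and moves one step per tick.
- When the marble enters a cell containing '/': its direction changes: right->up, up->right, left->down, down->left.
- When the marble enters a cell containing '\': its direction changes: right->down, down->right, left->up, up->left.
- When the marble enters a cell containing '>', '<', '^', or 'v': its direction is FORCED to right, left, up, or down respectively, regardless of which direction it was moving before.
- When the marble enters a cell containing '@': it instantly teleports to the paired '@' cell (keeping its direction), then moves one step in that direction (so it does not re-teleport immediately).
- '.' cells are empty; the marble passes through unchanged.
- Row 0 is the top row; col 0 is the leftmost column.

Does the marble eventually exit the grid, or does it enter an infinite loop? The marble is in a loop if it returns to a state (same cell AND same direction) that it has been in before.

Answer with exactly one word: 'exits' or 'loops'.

Answer: exits

Derivation:
Step 1: enter (0,5), '.' pass, move down to (1,5)
Step 2: enter (1,5), '.' pass, move down to (2,5)
Step 3: enter (2,5), '.' pass, move down to (3,5)
Step 4: enter (3,5), '.' pass, move down to (4,5)
Step 5: enter (4,5), '\' deflects down->right, move right to (4,6)
Step 6: at (4,6) — EXIT via right edge, pos 4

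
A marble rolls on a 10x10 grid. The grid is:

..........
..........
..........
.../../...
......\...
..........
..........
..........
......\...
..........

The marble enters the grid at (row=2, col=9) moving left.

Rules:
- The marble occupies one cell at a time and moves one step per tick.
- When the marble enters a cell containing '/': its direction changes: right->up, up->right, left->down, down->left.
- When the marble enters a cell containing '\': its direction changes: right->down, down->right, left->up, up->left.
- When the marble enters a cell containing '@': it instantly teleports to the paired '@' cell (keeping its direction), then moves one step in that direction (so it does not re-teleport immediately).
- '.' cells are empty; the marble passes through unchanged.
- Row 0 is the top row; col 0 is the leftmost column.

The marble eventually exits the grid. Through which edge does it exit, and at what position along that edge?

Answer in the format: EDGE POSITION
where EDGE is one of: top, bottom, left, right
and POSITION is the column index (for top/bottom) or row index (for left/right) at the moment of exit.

Step 1: enter (2,9), '.' pass, move left to (2,8)
Step 2: enter (2,8), '.' pass, move left to (2,7)
Step 3: enter (2,7), '.' pass, move left to (2,6)
Step 4: enter (2,6), '.' pass, move left to (2,5)
Step 5: enter (2,5), '.' pass, move left to (2,4)
Step 6: enter (2,4), '.' pass, move left to (2,3)
Step 7: enter (2,3), '.' pass, move left to (2,2)
Step 8: enter (2,2), '.' pass, move left to (2,1)
Step 9: enter (2,1), '.' pass, move left to (2,0)
Step 10: enter (2,0), '.' pass, move left to (2,-1)
Step 11: at (2,-1) — EXIT via left edge, pos 2

Answer: left 2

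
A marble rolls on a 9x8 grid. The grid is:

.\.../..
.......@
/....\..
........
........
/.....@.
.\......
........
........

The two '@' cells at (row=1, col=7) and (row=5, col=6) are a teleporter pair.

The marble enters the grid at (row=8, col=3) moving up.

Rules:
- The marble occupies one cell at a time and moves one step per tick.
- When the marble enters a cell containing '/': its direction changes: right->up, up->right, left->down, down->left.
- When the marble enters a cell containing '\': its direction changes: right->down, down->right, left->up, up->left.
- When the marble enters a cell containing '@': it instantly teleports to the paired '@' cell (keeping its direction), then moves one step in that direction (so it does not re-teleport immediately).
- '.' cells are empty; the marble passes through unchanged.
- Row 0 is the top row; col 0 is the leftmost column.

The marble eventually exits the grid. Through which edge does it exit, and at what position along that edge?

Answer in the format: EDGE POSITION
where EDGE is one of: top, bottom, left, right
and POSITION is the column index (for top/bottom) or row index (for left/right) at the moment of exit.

Step 1: enter (8,3), '.' pass, move up to (7,3)
Step 2: enter (7,3), '.' pass, move up to (6,3)
Step 3: enter (6,3), '.' pass, move up to (5,3)
Step 4: enter (5,3), '.' pass, move up to (4,3)
Step 5: enter (4,3), '.' pass, move up to (3,3)
Step 6: enter (3,3), '.' pass, move up to (2,3)
Step 7: enter (2,3), '.' pass, move up to (1,3)
Step 8: enter (1,3), '.' pass, move up to (0,3)
Step 9: enter (0,3), '.' pass, move up to (-1,3)
Step 10: at (-1,3) — EXIT via top edge, pos 3

Answer: top 3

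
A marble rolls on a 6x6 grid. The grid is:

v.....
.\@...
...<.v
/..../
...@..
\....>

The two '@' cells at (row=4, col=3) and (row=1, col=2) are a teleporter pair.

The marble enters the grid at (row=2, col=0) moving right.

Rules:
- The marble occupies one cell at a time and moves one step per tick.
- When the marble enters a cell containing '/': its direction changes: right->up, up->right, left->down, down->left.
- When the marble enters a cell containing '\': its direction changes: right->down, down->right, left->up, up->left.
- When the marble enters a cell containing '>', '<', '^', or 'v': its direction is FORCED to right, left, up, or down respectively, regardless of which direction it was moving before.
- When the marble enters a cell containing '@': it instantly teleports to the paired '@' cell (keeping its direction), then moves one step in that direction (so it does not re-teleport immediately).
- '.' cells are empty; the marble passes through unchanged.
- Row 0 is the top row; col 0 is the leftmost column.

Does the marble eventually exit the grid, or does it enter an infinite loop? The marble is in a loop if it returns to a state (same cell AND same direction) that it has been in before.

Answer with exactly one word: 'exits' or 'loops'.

Answer: exits

Derivation:
Step 1: enter (2,0), '.' pass, move right to (2,1)
Step 2: enter (2,1), '.' pass, move right to (2,2)
Step 3: enter (2,2), '.' pass, move right to (2,3)
Step 4: enter (2,3), '<' forces right->left, move left to (2,2)
Step 5: enter (2,2), '.' pass, move left to (2,1)
Step 6: enter (2,1), '.' pass, move left to (2,0)
Step 7: enter (2,0), '.' pass, move left to (2,-1)
Step 8: at (2,-1) — EXIT via left edge, pos 2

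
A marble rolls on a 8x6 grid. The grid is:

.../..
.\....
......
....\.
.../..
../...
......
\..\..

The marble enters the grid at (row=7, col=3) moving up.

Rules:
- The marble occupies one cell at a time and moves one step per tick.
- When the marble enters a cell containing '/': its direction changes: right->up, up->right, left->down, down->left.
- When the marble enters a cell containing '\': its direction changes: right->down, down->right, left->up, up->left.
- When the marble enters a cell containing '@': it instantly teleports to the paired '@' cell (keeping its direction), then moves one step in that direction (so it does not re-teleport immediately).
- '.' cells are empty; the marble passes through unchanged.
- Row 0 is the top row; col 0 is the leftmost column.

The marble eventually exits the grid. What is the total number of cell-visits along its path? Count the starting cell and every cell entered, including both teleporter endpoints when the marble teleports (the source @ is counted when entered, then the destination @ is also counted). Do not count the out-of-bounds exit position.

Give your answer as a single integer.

Answer: 11

Derivation:
Step 1: enter (7,3), '\' deflects up->left, move left to (7,2)
Step 2: enter (7,2), '.' pass, move left to (7,1)
Step 3: enter (7,1), '.' pass, move left to (7,0)
Step 4: enter (7,0), '\' deflects left->up, move up to (6,0)
Step 5: enter (6,0), '.' pass, move up to (5,0)
Step 6: enter (5,0), '.' pass, move up to (4,0)
Step 7: enter (4,0), '.' pass, move up to (3,0)
Step 8: enter (3,0), '.' pass, move up to (2,0)
Step 9: enter (2,0), '.' pass, move up to (1,0)
Step 10: enter (1,0), '.' pass, move up to (0,0)
Step 11: enter (0,0), '.' pass, move up to (-1,0)
Step 12: at (-1,0) — EXIT via top edge, pos 0
Path length (cell visits): 11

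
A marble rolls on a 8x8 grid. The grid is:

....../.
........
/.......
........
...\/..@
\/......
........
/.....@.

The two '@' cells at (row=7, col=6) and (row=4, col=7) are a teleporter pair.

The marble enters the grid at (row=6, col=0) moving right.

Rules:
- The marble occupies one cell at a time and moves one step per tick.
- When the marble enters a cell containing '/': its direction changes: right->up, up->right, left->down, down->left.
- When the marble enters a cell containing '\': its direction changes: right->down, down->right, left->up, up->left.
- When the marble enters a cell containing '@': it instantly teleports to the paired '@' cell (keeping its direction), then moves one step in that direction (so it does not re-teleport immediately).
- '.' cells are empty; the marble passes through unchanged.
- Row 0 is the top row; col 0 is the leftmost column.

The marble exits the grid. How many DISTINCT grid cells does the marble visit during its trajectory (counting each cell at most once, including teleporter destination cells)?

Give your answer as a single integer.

Step 1: enter (6,0), '.' pass, move right to (6,1)
Step 2: enter (6,1), '.' pass, move right to (6,2)
Step 3: enter (6,2), '.' pass, move right to (6,3)
Step 4: enter (6,3), '.' pass, move right to (6,4)
Step 5: enter (6,4), '.' pass, move right to (6,5)
Step 6: enter (6,5), '.' pass, move right to (6,6)
Step 7: enter (6,6), '.' pass, move right to (6,7)
Step 8: enter (6,7), '.' pass, move right to (6,8)
Step 9: at (6,8) — EXIT via right edge, pos 6
Distinct cells visited: 8 (path length 8)

Answer: 8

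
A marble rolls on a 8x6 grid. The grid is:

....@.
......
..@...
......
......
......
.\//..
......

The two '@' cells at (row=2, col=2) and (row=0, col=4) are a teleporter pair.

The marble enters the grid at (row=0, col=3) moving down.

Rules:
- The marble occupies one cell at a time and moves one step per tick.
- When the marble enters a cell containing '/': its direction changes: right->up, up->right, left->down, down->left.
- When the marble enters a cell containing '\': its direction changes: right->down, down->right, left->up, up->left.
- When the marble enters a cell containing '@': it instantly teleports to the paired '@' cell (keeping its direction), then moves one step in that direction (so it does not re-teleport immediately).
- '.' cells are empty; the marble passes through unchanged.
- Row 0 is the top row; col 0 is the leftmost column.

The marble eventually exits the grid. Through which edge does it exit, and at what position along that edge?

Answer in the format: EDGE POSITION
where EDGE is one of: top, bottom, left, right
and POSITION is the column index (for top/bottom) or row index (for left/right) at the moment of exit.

Step 1: enter (0,3), '.' pass, move down to (1,3)
Step 2: enter (1,3), '.' pass, move down to (2,3)
Step 3: enter (2,3), '.' pass, move down to (3,3)
Step 4: enter (3,3), '.' pass, move down to (4,3)
Step 5: enter (4,3), '.' pass, move down to (5,3)
Step 6: enter (5,3), '.' pass, move down to (6,3)
Step 7: enter (6,3), '/' deflects down->left, move left to (6,2)
Step 8: enter (6,2), '/' deflects left->down, move down to (7,2)
Step 9: enter (7,2), '.' pass, move down to (8,2)
Step 10: at (8,2) — EXIT via bottom edge, pos 2

Answer: bottom 2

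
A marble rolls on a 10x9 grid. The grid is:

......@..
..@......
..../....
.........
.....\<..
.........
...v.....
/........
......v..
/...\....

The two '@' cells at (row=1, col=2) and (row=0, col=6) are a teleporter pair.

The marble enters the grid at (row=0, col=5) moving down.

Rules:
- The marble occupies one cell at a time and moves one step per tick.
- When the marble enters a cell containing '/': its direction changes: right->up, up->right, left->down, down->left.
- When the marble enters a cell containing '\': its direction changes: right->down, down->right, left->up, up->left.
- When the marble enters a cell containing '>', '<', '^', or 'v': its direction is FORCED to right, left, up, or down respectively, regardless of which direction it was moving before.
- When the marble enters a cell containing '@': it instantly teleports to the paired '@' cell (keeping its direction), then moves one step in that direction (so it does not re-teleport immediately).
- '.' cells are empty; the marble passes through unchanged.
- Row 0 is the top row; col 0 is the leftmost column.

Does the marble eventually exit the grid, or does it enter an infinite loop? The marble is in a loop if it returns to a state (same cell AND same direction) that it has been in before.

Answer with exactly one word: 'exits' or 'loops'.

Answer: exits

Derivation:
Step 1: enter (0,5), '.' pass, move down to (1,5)
Step 2: enter (1,5), '.' pass, move down to (2,5)
Step 3: enter (2,5), '.' pass, move down to (3,5)
Step 4: enter (3,5), '.' pass, move down to (4,5)
Step 5: enter (4,5), '\' deflects down->right, move right to (4,6)
Step 6: enter (4,6), '<' forces right->left, move left to (4,5)
Step 7: enter (4,5), '\' deflects left->up, move up to (3,5)
Step 8: enter (3,5), '.' pass, move up to (2,5)
Step 9: enter (2,5), '.' pass, move up to (1,5)
Step 10: enter (1,5), '.' pass, move up to (0,5)
Step 11: enter (0,5), '.' pass, move up to (-1,5)
Step 12: at (-1,5) — EXIT via top edge, pos 5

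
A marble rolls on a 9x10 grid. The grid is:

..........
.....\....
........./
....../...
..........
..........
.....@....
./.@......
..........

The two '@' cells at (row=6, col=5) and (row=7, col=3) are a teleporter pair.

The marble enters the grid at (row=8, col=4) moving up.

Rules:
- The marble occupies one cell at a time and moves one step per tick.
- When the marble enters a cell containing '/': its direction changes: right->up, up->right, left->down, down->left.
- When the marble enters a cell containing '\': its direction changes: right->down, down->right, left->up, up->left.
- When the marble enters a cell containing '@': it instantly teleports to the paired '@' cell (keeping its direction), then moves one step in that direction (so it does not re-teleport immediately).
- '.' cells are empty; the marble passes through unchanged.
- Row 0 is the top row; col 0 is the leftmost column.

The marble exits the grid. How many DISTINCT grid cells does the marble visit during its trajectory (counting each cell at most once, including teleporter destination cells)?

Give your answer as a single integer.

Answer: 9

Derivation:
Step 1: enter (8,4), '.' pass, move up to (7,4)
Step 2: enter (7,4), '.' pass, move up to (6,4)
Step 3: enter (6,4), '.' pass, move up to (5,4)
Step 4: enter (5,4), '.' pass, move up to (4,4)
Step 5: enter (4,4), '.' pass, move up to (3,4)
Step 6: enter (3,4), '.' pass, move up to (2,4)
Step 7: enter (2,4), '.' pass, move up to (1,4)
Step 8: enter (1,4), '.' pass, move up to (0,4)
Step 9: enter (0,4), '.' pass, move up to (-1,4)
Step 10: at (-1,4) — EXIT via top edge, pos 4
Distinct cells visited: 9 (path length 9)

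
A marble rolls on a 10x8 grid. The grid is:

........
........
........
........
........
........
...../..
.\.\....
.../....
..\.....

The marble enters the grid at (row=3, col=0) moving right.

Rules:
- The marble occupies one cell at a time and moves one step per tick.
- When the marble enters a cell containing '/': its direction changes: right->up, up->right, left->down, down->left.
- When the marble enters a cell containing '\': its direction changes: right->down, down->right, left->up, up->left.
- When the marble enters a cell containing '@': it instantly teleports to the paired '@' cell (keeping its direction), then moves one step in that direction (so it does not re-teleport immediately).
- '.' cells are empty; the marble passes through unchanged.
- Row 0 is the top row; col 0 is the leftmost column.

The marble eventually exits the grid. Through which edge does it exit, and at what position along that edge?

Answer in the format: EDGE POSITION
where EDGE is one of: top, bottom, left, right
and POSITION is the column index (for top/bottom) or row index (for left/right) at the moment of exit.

Answer: right 3

Derivation:
Step 1: enter (3,0), '.' pass, move right to (3,1)
Step 2: enter (3,1), '.' pass, move right to (3,2)
Step 3: enter (3,2), '.' pass, move right to (3,3)
Step 4: enter (3,3), '.' pass, move right to (3,4)
Step 5: enter (3,4), '.' pass, move right to (3,5)
Step 6: enter (3,5), '.' pass, move right to (3,6)
Step 7: enter (3,6), '.' pass, move right to (3,7)
Step 8: enter (3,7), '.' pass, move right to (3,8)
Step 9: at (3,8) — EXIT via right edge, pos 3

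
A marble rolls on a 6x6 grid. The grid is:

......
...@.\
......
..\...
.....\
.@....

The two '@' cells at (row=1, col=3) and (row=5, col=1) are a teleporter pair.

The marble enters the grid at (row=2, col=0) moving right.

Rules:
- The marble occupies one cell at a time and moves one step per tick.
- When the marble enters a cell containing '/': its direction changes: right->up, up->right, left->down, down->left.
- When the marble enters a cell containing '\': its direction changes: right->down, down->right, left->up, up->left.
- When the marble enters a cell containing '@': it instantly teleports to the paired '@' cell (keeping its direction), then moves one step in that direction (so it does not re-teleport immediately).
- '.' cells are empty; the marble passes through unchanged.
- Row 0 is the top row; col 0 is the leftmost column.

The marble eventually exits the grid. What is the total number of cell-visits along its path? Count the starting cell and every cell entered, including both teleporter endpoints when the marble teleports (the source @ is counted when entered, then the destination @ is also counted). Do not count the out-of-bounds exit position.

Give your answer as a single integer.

Step 1: enter (2,0), '.' pass, move right to (2,1)
Step 2: enter (2,1), '.' pass, move right to (2,2)
Step 3: enter (2,2), '.' pass, move right to (2,3)
Step 4: enter (2,3), '.' pass, move right to (2,4)
Step 5: enter (2,4), '.' pass, move right to (2,5)
Step 6: enter (2,5), '.' pass, move right to (2,6)
Step 7: at (2,6) — EXIT via right edge, pos 2
Path length (cell visits): 6

Answer: 6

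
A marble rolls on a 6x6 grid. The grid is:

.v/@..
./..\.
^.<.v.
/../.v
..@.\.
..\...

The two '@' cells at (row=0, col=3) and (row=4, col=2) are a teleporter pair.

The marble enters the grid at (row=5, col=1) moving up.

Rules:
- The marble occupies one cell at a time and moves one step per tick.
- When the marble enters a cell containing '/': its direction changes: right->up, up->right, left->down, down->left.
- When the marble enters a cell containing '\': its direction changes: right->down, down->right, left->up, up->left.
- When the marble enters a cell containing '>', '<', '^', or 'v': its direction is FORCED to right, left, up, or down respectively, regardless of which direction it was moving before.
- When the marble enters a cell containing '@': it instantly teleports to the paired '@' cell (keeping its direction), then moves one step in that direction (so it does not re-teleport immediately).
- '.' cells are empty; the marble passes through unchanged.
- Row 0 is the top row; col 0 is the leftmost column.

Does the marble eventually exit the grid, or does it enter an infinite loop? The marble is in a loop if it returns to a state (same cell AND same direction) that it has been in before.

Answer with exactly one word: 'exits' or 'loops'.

Answer: exits

Derivation:
Step 1: enter (5,1), '.' pass, move up to (4,1)
Step 2: enter (4,1), '.' pass, move up to (3,1)
Step 3: enter (3,1), '.' pass, move up to (2,1)
Step 4: enter (2,1), '.' pass, move up to (1,1)
Step 5: enter (1,1), '/' deflects up->right, move right to (1,2)
Step 6: enter (1,2), '.' pass, move right to (1,3)
Step 7: enter (1,3), '.' pass, move right to (1,4)
Step 8: enter (1,4), '\' deflects right->down, move down to (2,4)
Step 9: enter (2,4), 'v' forces down->down, move down to (3,4)
Step 10: enter (3,4), '.' pass, move down to (4,4)
Step 11: enter (4,4), '\' deflects down->right, move right to (4,5)
Step 12: enter (4,5), '.' pass, move right to (4,6)
Step 13: at (4,6) — EXIT via right edge, pos 4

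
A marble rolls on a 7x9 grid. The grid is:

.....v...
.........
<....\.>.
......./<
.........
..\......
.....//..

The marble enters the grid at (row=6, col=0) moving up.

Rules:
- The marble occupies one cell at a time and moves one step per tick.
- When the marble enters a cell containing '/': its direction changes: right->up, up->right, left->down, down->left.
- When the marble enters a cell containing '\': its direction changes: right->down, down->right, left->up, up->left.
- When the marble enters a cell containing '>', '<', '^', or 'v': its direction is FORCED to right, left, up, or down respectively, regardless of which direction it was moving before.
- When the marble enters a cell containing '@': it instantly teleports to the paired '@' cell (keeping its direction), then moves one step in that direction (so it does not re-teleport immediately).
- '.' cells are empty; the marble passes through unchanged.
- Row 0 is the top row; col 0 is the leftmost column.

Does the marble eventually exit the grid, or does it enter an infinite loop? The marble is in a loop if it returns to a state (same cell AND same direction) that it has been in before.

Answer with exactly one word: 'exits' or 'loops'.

Answer: exits

Derivation:
Step 1: enter (6,0), '.' pass, move up to (5,0)
Step 2: enter (5,0), '.' pass, move up to (4,0)
Step 3: enter (4,0), '.' pass, move up to (3,0)
Step 4: enter (3,0), '.' pass, move up to (2,0)
Step 5: enter (2,0), '<' forces up->left, move left to (2,-1)
Step 6: at (2,-1) — EXIT via left edge, pos 2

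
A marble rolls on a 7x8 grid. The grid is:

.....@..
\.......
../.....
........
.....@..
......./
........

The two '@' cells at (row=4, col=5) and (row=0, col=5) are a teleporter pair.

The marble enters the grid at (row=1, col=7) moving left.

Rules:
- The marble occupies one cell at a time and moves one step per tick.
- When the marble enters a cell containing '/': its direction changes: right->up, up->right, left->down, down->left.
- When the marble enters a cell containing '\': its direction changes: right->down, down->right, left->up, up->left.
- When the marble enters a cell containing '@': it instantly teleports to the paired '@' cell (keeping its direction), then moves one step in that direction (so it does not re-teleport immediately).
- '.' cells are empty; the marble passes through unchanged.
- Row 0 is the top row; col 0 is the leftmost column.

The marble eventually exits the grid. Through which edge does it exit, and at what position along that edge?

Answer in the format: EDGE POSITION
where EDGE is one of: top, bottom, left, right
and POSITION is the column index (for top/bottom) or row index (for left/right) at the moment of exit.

Answer: top 0

Derivation:
Step 1: enter (1,7), '.' pass, move left to (1,6)
Step 2: enter (1,6), '.' pass, move left to (1,5)
Step 3: enter (1,5), '.' pass, move left to (1,4)
Step 4: enter (1,4), '.' pass, move left to (1,3)
Step 5: enter (1,3), '.' pass, move left to (1,2)
Step 6: enter (1,2), '.' pass, move left to (1,1)
Step 7: enter (1,1), '.' pass, move left to (1,0)
Step 8: enter (1,0), '\' deflects left->up, move up to (0,0)
Step 9: enter (0,0), '.' pass, move up to (-1,0)
Step 10: at (-1,0) — EXIT via top edge, pos 0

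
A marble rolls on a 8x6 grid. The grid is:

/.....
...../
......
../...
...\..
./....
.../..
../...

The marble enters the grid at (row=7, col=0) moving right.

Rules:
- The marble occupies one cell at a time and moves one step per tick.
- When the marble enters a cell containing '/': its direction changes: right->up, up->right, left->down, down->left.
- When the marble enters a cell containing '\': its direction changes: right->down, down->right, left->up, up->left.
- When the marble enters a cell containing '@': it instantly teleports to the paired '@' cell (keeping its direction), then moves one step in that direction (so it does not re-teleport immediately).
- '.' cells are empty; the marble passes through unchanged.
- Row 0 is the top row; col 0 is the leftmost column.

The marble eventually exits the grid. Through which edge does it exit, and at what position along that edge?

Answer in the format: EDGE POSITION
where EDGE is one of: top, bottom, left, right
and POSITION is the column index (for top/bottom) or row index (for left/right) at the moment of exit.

Step 1: enter (7,0), '.' pass, move right to (7,1)
Step 2: enter (7,1), '.' pass, move right to (7,2)
Step 3: enter (7,2), '/' deflects right->up, move up to (6,2)
Step 4: enter (6,2), '.' pass, move up to (5,2)
Step 5: enter (5,2), '.' pass, move up to (4,2)
Step 6: enter (4,2), '.' pass, move up to (3,2)
Step 7: enter (3,2), '/' deflects up->right, move right to (3,3)
Step 8: enter (3,3), '.' pass, move right to (3,4)
Step 9: enter (3,4), '.' pass, move right to (3,5)
Step 10: enter (3,5), '.' pass, move right to (3,6)
Step 11: at (3,6) — EXIT via right edge, pos 3

Answer: right 3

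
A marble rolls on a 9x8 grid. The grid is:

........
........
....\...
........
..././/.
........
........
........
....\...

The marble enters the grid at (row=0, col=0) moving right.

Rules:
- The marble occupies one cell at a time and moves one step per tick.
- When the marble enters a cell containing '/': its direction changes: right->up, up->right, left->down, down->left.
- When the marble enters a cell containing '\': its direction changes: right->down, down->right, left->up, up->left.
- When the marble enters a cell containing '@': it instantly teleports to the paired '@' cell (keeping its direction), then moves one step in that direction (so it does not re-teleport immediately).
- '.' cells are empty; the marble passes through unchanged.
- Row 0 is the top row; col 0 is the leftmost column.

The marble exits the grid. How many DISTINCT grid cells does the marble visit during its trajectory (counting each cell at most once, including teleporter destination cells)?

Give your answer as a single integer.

Answer: 8

Derivation:
Step 1: enter (0,0), '.' pass, move right to (0,1)
Step 2: enter (0,1), '.' pass, move right to (0,2)
Step 3: enter (0,2), '.' pass, move right to (0,3)
Step 4: enter (0,3), '.' pass, move right to (0,4)
Step 5: enter (0,4), '.' pass, move right to (0,5)
Step 6: enter (0,5), '.' pass, move right to (0,6)
Step 7: enter (0,6), '.' pass, move right to (0,7)
Step 8: enter (0,7), '.' pass, move right to (0,8)
Step 9: at (0,8) — EXIT via right edge, pos 0
Distinct cells visited: 8 (path length 8)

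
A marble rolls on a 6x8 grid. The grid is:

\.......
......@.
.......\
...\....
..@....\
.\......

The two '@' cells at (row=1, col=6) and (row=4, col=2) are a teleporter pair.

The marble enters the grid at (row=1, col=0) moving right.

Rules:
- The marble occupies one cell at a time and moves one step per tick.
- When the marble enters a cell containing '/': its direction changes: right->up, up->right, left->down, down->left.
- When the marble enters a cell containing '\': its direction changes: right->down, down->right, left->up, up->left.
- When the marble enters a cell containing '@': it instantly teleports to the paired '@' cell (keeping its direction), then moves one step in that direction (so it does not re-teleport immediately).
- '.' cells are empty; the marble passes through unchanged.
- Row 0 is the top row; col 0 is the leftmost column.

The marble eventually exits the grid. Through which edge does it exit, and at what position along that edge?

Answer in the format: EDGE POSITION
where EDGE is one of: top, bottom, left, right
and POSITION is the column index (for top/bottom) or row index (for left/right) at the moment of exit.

Step 1: enter (1,0), '.' pass, move right to (1,1)
Step 2: enter (1,1), '.' pass, move right to (1,2)
Step 3: enter (1,2), '.' pass, move right to (1,3)
Step 4: enter (1,3), '.' pass, move right to (1,4)
Step 5: enter (1,4), '.' pass, move right to (1,5)
Step 6: enter (1,5), '.' pass, move right to (1,6)
Step 7: enter (1,6), '@' teleport (1,6)->(4,2), also enter (4,2), move right to (4,3)
Step 8: enter (4,3), '.' pass, move right to (4,4)
Step 9: enter (4,4), '.' pass, move right to (4,5)
Step 10: enter (4,5), '.' pass, move right to (4,6)
Step 11: enter (4,6), '.' pass, move right to (4,7)
Step 12: enter (4,7), '\' deflects right->down, move down to (5,7)
Step 13: enter (5,7), '.' pass, move down to (6,7)
Step 14: at (6,7) — EXIT via bottom edge, pos 7

Answer: bottom 7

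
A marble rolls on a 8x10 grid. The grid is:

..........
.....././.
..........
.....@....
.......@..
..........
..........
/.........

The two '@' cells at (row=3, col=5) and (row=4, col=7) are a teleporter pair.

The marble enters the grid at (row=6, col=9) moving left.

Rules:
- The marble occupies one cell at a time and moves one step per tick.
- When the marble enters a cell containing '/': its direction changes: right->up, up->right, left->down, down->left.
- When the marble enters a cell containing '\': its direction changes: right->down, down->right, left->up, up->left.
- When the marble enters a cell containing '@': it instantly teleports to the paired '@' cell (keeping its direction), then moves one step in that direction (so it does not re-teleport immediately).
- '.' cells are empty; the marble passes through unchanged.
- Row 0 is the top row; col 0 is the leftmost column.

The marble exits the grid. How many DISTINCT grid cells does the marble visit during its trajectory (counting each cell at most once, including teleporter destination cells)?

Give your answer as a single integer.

Step 1: enter (6,9), '.' pass, move left to (6,8)
Step 2: enter (6,8), '.' pass, move left to (6,7)
Step 3: enter (6,7), '.' pass, move left to (6,6)
Step 4: enter (6,6), '.' pass, move left to (6,5)
Step 5: enter (6,5), '.' pass, move left to (6,4)
Step 6: enter (6,4), '.' pass, move left to (6,3)
Step 7: enter (6,3), '.' pass, move left to (6,2)
Step 8: enter (6,2), '.' pass, move left to (6,1)
Step 9: enter (6,1), '.' pass, move left to (6,0)
Step 10: enter (6,0), '.' pass, move left to (6,-1)
Step 11: at (6,-1) — EXIT via left edge, pos 6
Distinct cells visited: 10 (path length 10)

Answer: 10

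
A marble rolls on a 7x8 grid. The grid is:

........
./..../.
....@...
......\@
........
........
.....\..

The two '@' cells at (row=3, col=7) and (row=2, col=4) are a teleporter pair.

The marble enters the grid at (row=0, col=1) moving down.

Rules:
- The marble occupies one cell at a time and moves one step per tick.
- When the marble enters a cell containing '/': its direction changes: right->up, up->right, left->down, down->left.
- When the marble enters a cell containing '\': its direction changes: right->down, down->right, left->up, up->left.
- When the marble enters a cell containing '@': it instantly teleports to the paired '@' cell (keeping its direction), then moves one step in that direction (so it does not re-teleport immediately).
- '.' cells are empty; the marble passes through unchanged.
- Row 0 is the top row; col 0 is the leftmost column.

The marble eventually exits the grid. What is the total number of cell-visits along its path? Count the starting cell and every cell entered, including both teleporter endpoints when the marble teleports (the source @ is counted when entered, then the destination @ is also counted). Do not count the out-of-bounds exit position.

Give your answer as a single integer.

Step 1: enter (0,1), '.' pass, move down to (1,1)
Step 2: enter (1,1), '/' deflects down->left, move left to (1,0)
Step 3: enter (1,0), '.' pass, move left to (1,-1)
Step 4: at (1,-1) — EXIT via left edge, pos 1
Path length (cell visits): 3

Answer: 3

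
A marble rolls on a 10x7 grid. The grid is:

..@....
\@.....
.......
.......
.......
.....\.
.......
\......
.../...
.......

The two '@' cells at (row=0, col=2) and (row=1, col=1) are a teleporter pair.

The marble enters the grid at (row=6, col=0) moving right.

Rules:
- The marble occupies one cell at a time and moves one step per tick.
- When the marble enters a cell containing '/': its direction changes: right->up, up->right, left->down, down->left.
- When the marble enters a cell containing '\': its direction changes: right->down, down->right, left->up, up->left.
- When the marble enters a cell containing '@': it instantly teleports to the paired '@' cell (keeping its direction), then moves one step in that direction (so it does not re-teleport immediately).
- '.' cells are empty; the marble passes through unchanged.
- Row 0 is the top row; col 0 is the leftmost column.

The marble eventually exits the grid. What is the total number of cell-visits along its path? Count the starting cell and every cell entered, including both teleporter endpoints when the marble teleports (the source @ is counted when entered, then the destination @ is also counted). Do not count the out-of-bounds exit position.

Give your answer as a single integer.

Step 1: enter (6,0), '.' pass, move right to (6,1)
Step 2: enter (6,1), '.' pass, move right to (6,2)
Step 3: enter (6,2), '.' pass, move right to (6,3)
Step 4: enter (6,3), '.' pass, move right to (6,4)
Step 5: enter (6,4), '.' pass, move right to (6,5)
Step 6: enter (6,5), '.' pass, move right to (6,6)
Step 7: enter (6,6), '.' pass, move right to (6,7)
Step 8: at (6,7) — EXIT via right edge, pos 6
Path length (cell visits): 7

Answer: 7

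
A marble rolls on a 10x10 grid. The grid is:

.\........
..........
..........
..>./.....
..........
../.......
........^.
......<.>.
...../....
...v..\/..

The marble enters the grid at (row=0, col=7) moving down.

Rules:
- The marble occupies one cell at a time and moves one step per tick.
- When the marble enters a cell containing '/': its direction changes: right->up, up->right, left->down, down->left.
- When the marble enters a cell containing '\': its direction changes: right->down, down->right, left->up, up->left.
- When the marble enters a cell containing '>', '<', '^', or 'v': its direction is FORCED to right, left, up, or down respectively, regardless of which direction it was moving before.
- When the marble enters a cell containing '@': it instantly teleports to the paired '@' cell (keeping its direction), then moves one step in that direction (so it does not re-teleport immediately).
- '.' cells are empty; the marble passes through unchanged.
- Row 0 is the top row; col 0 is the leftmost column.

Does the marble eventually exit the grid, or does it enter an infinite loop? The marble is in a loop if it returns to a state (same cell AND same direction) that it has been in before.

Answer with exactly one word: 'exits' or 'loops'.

Step 1: enter (0,7), '.' pass, move down to (1,7)
Step 2: enter (1,7), '.' pass, move down to (2,7)
Step 3: enter (2,7), '.' pass, move down to (3,7)
Step 4: enter (3,7), '.' pass, move down to (4,7)
Step 5: enter (4,7), '.' pass, move down to (5,7)
Step 6: enter (5,7), '.' pass, move down to (6,7)
Step 7: enter (6,7), '.' pass, move down to (7,7)
Step 8: enter (7,7), '.' pass, move down to (8,7)
Step 9: enter (8,7), '.' pass, move down to (9,7)
Step 10: enter (9,7), '/' deflects down->left, move left to (9,6)
Step 11: enter (9,6), '\' deflects left->up, move up to (8,6)
Step 12: enter (8,6), '.' pass, move up to (7,6)
Step 13: enter (7,6), '<' forces up->left, move left to (7,5)
Step 14: enter (7,5), '.' pass, move left to (7,4)
Step 15: enter (7,4), '.' pass, move left to (7,3)
Step 16: enter (7,3), '.' pass, move left to (7,2)
Step 17: enter (7,2), '.' pass, move left to (7,1)
Step 18: enter (7,1), '.' pass, move left to (7,0)
Step 19: enter (7,0), '.' pass, move left to (7,-1)
Step 20: at (7,-1) — EXIT via left edge, pos 7

Answer: exits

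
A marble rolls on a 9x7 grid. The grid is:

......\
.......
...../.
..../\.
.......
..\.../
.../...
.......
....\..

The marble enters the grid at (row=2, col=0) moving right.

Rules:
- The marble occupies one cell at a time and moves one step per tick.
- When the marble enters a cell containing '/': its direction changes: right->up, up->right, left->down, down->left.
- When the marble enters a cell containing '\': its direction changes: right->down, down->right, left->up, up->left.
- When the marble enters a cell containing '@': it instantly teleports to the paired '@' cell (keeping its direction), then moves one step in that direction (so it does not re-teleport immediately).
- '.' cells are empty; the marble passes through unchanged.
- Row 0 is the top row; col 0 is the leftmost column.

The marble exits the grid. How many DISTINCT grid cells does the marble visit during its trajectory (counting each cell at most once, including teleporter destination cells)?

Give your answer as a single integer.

Answer: 8

Derivation:
Step 1: enter (2,0), '.' pass, move right to (2,1)
Step 2: enter (2,1), '.' pass, move right to (2,2)
Step 3: enter (2,2), '.' pass, move right to (2,3)
Step 4: enter (2,3), '.' pass, move right to (2,4)
Step 5: enter (2,4), '.' pass, move right to (2,5)
Step 6: enter (2,5), '/' deflects right->up, move up to (1,5)
Step 7: enter (1,5), '.' pass, move up to (0,5)
Step 8: enter (0,5), '.' pass, move up to (-1,5)
Step 9: at (-1,5) — EXIT via top edge, pos 5
Distinct cells visited: 8 (path length 8)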